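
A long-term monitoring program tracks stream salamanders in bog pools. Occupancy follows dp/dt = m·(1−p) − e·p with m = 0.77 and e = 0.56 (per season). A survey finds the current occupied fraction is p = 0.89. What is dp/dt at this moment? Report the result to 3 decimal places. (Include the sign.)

Colonization term: m·(1−p) = 0.77×0.1100 = 0.08470.
Extinction term: e·p = 0.49840.
dp/dt = 0.08470 − 0.49840 = -0.41370.

-0.414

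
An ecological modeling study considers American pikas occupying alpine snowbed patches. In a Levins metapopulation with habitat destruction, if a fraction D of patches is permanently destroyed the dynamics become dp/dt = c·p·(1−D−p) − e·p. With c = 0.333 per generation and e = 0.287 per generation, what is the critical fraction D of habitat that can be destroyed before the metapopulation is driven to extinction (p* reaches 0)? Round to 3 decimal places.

0.138

The nontrivial equilibrium is p* = (1−D) − e/c; extinction occurs when this hits zero.
So D_crit = 1 − e/c = 1 − 0.287/0.333 = 1 − 0.8619 = 0.1381.
This equals the undisturbed p*, a classic result of Lande's extension.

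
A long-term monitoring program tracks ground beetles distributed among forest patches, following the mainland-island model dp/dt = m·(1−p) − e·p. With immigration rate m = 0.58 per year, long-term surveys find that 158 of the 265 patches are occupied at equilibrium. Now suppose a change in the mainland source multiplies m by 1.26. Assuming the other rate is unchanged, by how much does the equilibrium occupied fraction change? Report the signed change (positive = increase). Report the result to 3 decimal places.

0.054

Observed p* = 158/265 = 0.59623.
Balance m(1−p*) = e·p* gives e = m(1−p*)/p* = 0.58×0.40377/0.59623 = 0.39278.
New p* = m/(m+e) = 0.73080/(0.73080+0.39278) = 0.65042.
Δp* = 0.65042 − 0.59623 = +0.05419.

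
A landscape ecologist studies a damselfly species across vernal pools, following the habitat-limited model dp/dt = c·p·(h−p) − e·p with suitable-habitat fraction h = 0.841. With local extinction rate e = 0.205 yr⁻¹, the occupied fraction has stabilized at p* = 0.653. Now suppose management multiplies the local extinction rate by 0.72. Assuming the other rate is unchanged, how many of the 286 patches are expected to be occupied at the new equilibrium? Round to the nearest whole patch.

Balance c(h−p*) = e gives c = e/(0.841 − 0.65300) = 0.205/0.18800 = 1.09043.
New p* = 0.841 − e/c = 0.841 − 0.14760/1.09043 = 0.70564.
Expected occupied = 286 × 0.70564 = 201.81 ≈ 202.

202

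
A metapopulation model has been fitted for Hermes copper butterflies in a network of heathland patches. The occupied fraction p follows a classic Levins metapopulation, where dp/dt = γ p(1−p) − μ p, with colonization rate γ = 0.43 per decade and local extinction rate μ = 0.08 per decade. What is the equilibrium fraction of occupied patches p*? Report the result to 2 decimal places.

Setting dp/dt = 0 and dividing through by p* gives γ·(1−p*) = μ.
So p* = 1 − μ/γ = 1 − 0.08/0.43 = 1 − 0.1860 = 0.8140.

0.81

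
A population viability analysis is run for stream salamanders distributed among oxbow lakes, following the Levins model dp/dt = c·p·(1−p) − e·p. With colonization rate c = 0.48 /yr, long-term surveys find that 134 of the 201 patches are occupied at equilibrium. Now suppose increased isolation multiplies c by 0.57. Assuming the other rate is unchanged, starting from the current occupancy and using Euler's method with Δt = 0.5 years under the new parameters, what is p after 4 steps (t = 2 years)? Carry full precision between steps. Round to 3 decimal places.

0.590

Observed p* = 134/201 = 0.66667.
Balance c(1−p*) = e gives e = 0.48×(1 − 0.66667) = 0.16000.
Starting from p₀ = 0.66667; update p ← p + (dp/dt)·Δt with the new parameters.
  1  |  dp/dt·Δt = -0.022933  |  p_1 = 0.643733
  2  |  dp/dt·Δt = -0.020125  |  p_2 = 0.623608
  3  |  dp/dt·Δt = -0.017779  |  p_3 = 0.605830
  4  |  dp/dt·Δt = -0.015799  |  p_4 = 0.590031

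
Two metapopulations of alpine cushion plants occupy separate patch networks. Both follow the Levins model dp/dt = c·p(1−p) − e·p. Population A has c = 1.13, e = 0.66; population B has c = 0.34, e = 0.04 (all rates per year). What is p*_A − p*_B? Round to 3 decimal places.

A: p*_A = 1 − 0.66/1.13 = 0.4159.
B: p*_B = 1 − 0.04/0.34 = 0.8824.
p*_A − p*_B = 0.4159 − 0.8824 = -0.4664.

-0.466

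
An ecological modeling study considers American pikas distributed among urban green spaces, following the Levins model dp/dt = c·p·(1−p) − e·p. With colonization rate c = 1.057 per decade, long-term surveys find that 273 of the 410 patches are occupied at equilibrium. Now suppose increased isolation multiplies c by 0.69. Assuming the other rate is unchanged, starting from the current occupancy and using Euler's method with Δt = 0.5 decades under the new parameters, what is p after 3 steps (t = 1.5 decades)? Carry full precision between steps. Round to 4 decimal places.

Observed p* = 273/410 = 0.66585.
Balance c(1−p*) = e gives e = 1.057×(1 − 0.66585) = 0.35319.
Starting from p₀ = 0.66585; update p ← p + (dp/dt)·Δt with the new parameters.
p: 0.66585 → 0.62940  (Δp = -0.03645)
p: 0.62940 → 0.60331  (Δp = -0.02609)
p: 0.60331 → 0.58404  (Δp = -0.01927)

0.5840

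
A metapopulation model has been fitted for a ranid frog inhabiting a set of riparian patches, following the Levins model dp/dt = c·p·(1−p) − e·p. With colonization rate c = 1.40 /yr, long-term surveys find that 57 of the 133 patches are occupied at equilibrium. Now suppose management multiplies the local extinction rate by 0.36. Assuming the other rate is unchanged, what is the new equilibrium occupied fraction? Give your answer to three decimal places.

0.794

Observed p* = 57/133 = 0.42857.
Balance c(1−p*) = e gives e = 1.40×(1 − 0.42857) = 0.80000.
New p* = 1 − e/c = 1 − 0.28800/1.40000 = 0.79429.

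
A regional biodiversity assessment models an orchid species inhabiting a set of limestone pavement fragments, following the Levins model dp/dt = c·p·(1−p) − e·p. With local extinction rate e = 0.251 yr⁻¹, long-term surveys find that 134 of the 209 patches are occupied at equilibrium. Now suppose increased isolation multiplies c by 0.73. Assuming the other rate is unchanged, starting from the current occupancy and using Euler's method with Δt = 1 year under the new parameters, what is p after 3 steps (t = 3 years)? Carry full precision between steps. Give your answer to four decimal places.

0.5524

Observed p* = 134/209 = 0.64115.
Balance c(1−p*) = e gives c = e/(1 − 0.64115) = 0.251/0.35885 = 0.69945.
Starting from p₀ = 0.64115; update p ← p + (dp/dt)·Δt with the new parameters.
t = 1: p = 0.64115 + (-0.04345) = 0.59770
t = 2: p = 0.59770 + (-0.02725) = 0.57045
t = 3: p = 0.57045 + (-0.01807) = 0.55238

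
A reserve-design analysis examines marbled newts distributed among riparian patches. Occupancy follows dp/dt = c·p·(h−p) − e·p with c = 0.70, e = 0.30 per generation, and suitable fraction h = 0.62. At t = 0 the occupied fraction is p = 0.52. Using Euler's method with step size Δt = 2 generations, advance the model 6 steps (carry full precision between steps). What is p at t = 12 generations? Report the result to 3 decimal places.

0.203

Update rule: p ← p + [c·p·(h−p) − e·p]·Δt with Δt = 2.
t = 2: p = 0.52000 + (-0.23920) = 0.28080
t = 4: p = 0.28080 + (-0.03513) = 0.24567
t = 6: p = 0.24567 + (-0.01865) = 0.22701
t = 8: p = 0.22701 + (-0.01131) = 0.21570
t = 10: p = 0.21570 + (-0.00733) = 0.20837
t = 12: p = 0.20837 + (-0.00494) = 0.20343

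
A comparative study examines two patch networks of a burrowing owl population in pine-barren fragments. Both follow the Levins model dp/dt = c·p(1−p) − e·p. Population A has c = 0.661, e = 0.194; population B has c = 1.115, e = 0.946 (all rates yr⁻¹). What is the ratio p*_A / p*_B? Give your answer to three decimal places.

A: p*_A = 1 − 0.194/0.661 = 0.7065.
B: p*_B = 1 − 0.946/1.115 = 0.1516.
p*_A / p*_B = 0.7065/0.1516 = 4.6613.

4.661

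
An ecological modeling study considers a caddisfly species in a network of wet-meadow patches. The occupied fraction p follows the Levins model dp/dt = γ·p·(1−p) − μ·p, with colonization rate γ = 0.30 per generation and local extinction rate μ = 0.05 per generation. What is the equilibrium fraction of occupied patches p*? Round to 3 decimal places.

At equilibrium, colonization balances extinction: γ·p*·(1−p*) = μ·p*.
So p* = 1 − μ/γ = 1 − 0.05/0.30 = 1 − 0.1667 = 0.8333.

0.833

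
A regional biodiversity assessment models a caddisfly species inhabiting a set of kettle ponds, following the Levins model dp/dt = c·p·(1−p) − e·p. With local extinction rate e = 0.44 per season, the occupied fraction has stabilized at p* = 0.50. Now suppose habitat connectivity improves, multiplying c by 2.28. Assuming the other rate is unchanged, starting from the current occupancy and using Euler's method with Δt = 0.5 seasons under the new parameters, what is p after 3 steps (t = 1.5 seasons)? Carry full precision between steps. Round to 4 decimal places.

Balance c(1−p*) = e gives c = e/(1 − 0.50000) = 0.44/0.50000 = 0.88000.
Starting from p₀ = 0.50000; update p ← p + (dp/dt)·Δt with the new parameters.
step 1: Δp = +0.14080, p = 0.64080
step 2: Δp = +0.08994, p = 0.73074
step 3: Δp = +0.03663, p = 0.76736

0.7674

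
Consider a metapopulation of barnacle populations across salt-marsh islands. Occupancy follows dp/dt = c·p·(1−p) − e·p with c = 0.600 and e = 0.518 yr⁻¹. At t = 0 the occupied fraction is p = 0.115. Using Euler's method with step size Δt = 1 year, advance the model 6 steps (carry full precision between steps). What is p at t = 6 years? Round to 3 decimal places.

Update rule: p ← p + [c·p·(1−p) − e·p]·Δt with Δt = 1.
t = 1: p = 0.11500 + (+0.00150) = 0.11650
t = 2: p = 0.11650 + (+0.00141) = 0.11790
t = 3: p = 0.11790 + (+0.00133) = 0.11923
t = 4: p = 0.11923 + (+0.00125) = 0.12048
t = 5: p = 0.12048 + (+0.00117) = 0.12165
t = 6: p = 0.12165 + (+0.00110) = 0.12275

0.123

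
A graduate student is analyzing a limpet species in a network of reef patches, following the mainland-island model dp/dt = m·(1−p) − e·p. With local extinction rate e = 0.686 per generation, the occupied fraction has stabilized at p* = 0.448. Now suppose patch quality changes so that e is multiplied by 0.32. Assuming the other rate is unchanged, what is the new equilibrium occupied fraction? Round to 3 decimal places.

Balance m(1−p*) = e·p* gives m = e·p*/(1−p*) = 0.686×0.44800/0.55200 = 0.55675.
New p* = m/(m+e) = 0.55675/(0.55675+0.21952) = 0.71721.

0.717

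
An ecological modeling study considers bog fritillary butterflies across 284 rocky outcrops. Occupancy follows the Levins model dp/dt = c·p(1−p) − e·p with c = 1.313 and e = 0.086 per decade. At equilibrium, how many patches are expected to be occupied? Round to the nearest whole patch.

p* = 1 − e/c = 1 − 0.086/1.313 = 0.9345.
Expected occupied patches = N × p* = 284 × 0.9345 = 265.40 ≈ 265.

265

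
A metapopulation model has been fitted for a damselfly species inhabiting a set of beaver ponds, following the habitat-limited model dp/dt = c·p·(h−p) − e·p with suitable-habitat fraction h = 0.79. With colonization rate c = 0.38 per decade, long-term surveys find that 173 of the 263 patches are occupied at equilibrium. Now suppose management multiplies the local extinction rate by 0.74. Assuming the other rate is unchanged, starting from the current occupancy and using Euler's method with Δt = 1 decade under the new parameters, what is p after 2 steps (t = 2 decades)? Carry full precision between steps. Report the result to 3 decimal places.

Observed p* = 173/263 = 0.65779.
Balance c(h−p*) = e gives e = 0.38×(0.79 − 0.65779) = 0.05024.
Starting from p₀ = 0.65779; update p ← p + (dp/dt)·Δt with the new parameters.
p: 0.65779 → 0.66639  (Δp = +0.00859)
p: 0.66639 → 0.67292  (Δp = +0.00653)

0.673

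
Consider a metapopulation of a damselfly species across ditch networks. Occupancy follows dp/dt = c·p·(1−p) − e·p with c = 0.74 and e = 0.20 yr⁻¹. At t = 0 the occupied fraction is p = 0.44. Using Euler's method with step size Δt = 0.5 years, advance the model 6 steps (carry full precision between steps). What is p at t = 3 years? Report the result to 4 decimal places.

0.6547

Update rule: p ← p + [c·p·(1−p) − e·p]·Δt with Δt = 0.5.
step 1: Δp = +0.04717, p = 0.48717
step 2: Δp = +0.04372, p = 0.53089
step 3: Δp = +0.03906, p = 0.56995
step 4: Δp = +0.03369, p = 0.60364
step 5: Δp = +0.02816, p = 0.63180
step 6: Δp = +0.02289, p = 0.65470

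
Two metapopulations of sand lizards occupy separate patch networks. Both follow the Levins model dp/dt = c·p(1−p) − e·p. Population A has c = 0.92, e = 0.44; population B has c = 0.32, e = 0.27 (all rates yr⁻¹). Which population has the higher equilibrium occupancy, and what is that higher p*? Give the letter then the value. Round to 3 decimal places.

A, 0.522

A: p*_A = 1 − 0.44/0.92 = 0.5217.
B: p*_B = 1 − 0.27/0.32 = 0.1562.
A is higher at 0.5217.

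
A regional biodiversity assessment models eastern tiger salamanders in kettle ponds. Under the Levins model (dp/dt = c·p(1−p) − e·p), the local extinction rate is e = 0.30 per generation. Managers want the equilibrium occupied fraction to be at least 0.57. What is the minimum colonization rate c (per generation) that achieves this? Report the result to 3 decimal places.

0.698

p* = 1 − e/c ≥ 0.57 requires e/c ≤ 0.4300, i.e. c ≥ e/0.4300.
c_min = 0.30/0.4300 = 0.6977.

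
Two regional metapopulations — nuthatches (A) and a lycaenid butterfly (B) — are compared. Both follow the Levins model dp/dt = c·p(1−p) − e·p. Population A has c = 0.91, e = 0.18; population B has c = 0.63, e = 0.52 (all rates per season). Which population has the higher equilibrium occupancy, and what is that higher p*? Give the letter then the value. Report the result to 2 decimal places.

A: p*_A = 1 − 0.18/0.91 = 0.8022.
B: p*_B = 1 − 0.52/0.63 = 0.1746.
A is higher at 0.8022.

A, 0.80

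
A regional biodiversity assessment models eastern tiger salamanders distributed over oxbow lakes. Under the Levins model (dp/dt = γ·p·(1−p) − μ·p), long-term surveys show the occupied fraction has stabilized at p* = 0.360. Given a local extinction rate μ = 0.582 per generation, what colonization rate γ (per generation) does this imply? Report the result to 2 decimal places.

0.91

At equilibrium γ(1−p*) = μ, so γ = μ/(1−p*).
γ = 0.582/(1 − 0.360) = 0.582/0.6400 = 0.9094.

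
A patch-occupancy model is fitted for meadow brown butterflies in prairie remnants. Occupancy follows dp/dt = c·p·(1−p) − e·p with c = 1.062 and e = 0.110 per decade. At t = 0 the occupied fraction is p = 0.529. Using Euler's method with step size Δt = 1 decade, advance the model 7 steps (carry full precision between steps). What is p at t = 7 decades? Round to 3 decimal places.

0.896

Update rule: p ← p + [c·p·(1−p) − e·p]·Δt with Δt = 1.
t = 1: p = 0.52900 + (+0.20642) = 0.73542
t = 2: p = 0.73542 + (+0.12575) = 0.86116
t = 3: p = 0.86116 + (+0.03225) = 0.89341
t = 4: p = 0.89341 + (+0.00286) = 0.89627
t = 5: p = 0.89627 + (+0.00015) = 0.89641
t = 6: p = 0.89641 + (+0.00001) = 0.89642
t = 7: p = 0.89642 + (+0.00000) = 0.89642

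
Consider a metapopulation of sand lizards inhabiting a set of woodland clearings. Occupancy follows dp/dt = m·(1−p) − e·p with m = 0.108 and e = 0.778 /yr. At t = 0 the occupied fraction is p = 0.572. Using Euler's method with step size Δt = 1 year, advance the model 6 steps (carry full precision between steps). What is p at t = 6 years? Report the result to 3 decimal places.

Update rule: p ← p + [m·(1−p) − e·p]·Δt with Δt = 1.
p: 0.57200 → 0.17321  (Δp = -0.39879)
p: 0.17321 → 0.12775  (Δp = -0.04546)
p: 0.12775 → 0.12256  (Δp = -0.00518)
p: 0.12256 → 0.12197  (Δp = -0.00059)
p: 0.12197 → 0.12190  (Δp = -0.00007)
p: 0.12190 → 0.12190  (Δp = -0.00001)

0.122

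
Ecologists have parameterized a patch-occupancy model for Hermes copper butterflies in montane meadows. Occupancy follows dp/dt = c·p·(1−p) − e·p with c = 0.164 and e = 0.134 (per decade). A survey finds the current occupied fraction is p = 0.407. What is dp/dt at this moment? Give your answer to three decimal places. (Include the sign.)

-0.015

Colonization term: c·p·(1−p) = 0.164×0.407×0.5930 = 0.03958.
Extinction term: e·p = 0.05454.
dp/dt = 0.03958 − 0.05454 = -0.01496.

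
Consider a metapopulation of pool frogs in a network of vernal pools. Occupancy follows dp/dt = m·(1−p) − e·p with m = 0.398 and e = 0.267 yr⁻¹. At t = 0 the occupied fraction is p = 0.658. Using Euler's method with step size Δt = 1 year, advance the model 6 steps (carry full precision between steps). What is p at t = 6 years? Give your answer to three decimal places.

0.599

Update rule: p ← p + [m·(1−p) − e·p]·Δt with Δt = 1.
step 1: Δp = -0.03957, p = 0.61843
step 2: Δp = -0.01326, p = 0.60517
step 3: Δp = -0.00444, p = 0.60073
step 4: Δp = -0.00149, p = 0.59925
step 5: Δp = -0.00050, p = 0.59875
step 6: Δp = -0.00017, p = 0.59858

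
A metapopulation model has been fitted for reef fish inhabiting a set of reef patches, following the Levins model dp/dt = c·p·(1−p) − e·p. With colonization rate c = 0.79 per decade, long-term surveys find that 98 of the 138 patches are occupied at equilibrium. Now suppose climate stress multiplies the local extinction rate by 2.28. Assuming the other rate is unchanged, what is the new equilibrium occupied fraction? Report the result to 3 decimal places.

Observed p* = 98/138 = 0.71014.
Balance c(1−p*) = e gives e = 0.79×(1 − 0.71014) = 0.22899.
New p* = 1 − e/c = 1 − 0.52210/0.79000 = 0.33911.

0.339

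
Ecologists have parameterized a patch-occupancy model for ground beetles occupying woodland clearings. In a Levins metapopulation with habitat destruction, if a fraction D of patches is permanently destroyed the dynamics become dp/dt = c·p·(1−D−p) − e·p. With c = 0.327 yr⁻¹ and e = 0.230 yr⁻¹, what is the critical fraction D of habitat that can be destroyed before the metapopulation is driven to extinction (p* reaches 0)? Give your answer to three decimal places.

0.297

The nontrivial equilibrium is p* = (1−D) − e/c; extinction occurs when this hits zero.
So D_crit = 1 − e/c = 1 − 0.230/0.327 = 1 − 0.7034 = 0.2966.
This equals the undisturbed p*, a classic result of Lande's extension.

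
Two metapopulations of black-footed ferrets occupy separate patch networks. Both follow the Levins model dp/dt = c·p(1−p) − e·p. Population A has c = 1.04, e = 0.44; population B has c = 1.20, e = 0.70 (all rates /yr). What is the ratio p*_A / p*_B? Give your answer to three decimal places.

A: p*_A = 1 − 0.44/1.04 = 0.5769.
B: p*_B = 1 − 0.70/1.20 = 0.4167.
p*_A / p*_B = 0.5769/0.4167 = 1.3846.

1.385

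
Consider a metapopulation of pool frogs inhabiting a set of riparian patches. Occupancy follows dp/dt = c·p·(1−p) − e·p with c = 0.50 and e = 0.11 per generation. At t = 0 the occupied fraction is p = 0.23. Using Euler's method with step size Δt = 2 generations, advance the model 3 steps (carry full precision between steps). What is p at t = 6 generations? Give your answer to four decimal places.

0.6458

Update rule: p ← p + [c·p·(1−p) − e·p]·Δt with Δt = 2.
  1  |  dp/dt·Δt = +0.126500  |  p_1 = 0.356500
  2  |  dp/dt·Δt = +0.150978  |  p_2 = 0.507478
  3  |  dp/dt·Δt = +0.138299  |  p_3 = 0.645777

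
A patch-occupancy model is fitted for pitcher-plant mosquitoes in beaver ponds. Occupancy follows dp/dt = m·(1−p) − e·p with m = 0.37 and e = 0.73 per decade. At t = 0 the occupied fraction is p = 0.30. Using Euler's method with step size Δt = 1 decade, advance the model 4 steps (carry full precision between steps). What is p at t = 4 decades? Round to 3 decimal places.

0.336

Update rule: p ← p + [m·(1−p) − e·p]·Δt with Δt = 1.
p: 0.30000 → 0.34000  (Δp = +0.04000)
p: 0.34000 → 0.33600  (Δp = -0.00400)
p: 0.33600 → 0.33640  (Δp = +0.00040)
p: 0.33640 → 0.33636  (Δp = -0.00004)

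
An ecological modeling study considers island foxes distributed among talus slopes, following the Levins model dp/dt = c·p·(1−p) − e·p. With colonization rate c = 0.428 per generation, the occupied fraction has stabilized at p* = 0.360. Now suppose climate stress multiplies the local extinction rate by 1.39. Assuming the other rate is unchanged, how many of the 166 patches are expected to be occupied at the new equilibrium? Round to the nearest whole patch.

18

Balance c(1−p*) = e gives e = 0.428×(1 − 0.36000) = 0.27392.
New p* = 1 − e/c = 1 − 0.38075/0.42800 = 0.11040.
Expected occupied = 166 × 0.11040 = 18.33 ≈ 18.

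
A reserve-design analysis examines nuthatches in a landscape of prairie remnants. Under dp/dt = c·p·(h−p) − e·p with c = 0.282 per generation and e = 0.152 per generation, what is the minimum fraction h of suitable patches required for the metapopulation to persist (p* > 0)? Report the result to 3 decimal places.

0.539

p* = h − e/c is positive only when h > e/c.
h_min = e/c = 0.152/0.282 = 0.5390.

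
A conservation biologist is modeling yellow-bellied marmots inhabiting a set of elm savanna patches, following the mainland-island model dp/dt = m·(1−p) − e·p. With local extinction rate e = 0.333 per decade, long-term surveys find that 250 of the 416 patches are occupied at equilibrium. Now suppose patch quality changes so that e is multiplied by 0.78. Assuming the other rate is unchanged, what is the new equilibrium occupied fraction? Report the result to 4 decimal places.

0.6588

Observed p* = 250/416 = 0.60096.
Balance m(1−p*) = e·p* gives m = e·p*/(1−p*) = 0.333×0.60096/0.39904 = 0.50150.
New p* = m/(m+e) = 0.50150/(0.50150+0.25974) = 0.65879.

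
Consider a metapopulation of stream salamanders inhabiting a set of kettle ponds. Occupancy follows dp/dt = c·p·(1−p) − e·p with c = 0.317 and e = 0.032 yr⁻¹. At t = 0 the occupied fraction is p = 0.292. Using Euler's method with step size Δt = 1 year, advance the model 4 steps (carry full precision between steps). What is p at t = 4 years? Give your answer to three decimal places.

Update rule: p ← p + [c·p·(1−p) − e·p]·Δt with Δt = 1.
t = 1: p = 0.29200 + (+0.05619) = 0.34819
t = 2: p = 0.34819 + (+0.06080) = 0.40899
t = 3: p = 0.40899 + (+0.06354) = 0.47253
t = 4: p = 0.47253 + (+0.06389) = 0.53642

0.536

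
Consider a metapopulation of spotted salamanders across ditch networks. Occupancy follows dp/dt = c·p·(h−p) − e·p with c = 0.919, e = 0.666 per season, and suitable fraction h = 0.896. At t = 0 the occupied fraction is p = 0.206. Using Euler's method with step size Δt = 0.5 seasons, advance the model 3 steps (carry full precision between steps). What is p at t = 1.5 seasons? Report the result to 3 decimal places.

0.197

Update rule: p ← p + [c·p·(h−p) − e·p]·Δt with Δt = 0.5.
t = 0.5: p = 0.20600 + (-0.00328) = 0.20272
t = 1: p = 0.20272 + (-0.00293) = 0.19979
t = 1.5: p = 0.19979 + (-0.00262) = 0.19717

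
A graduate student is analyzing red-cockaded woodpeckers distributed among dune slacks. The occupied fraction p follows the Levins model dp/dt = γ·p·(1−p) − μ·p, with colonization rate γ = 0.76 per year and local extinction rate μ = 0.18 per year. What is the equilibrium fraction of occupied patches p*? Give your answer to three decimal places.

0.763

Setting dp/dt = 0 and dividing through by p* gives γ·(1−p*) = μ.
So p* = 1 − μ/γ = 1 − 0.18/0.76 = 1 − 0.2368 = 0.7632.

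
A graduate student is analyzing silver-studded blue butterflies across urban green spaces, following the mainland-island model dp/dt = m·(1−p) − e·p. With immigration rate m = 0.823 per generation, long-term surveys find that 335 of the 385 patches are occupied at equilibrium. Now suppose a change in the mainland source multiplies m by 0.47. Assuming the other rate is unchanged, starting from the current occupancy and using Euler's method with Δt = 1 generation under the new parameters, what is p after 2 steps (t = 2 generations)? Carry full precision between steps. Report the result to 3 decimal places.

Observed p* = 335/385 = 0.87013.
Balance m(1−p*) = e·p* gives e = m(1−p*)/p* = 0.823×0.12987/0.87013 = 0.12284.
Starting from p₀ = 0.87013; update p ← p + (dp/dt)·Δt with the new parameters.
p: 0.87013 → 0.81348  (Δp = -0.05665)
p: 0.81348 → 0.78570  (Δp = -0.02778)

0.786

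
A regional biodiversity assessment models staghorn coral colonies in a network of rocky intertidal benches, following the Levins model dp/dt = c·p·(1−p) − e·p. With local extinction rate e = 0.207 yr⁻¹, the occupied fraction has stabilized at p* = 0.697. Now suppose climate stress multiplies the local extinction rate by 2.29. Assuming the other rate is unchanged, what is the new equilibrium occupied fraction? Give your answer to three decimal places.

Balance c(1−p*) = e gives c = e/(1 − 0.69700) = 0.207/0.30300 = 0.68317.
New p* = 1 − e/c = 1 − 0.47403/0.68317 = 0.30613.

0.306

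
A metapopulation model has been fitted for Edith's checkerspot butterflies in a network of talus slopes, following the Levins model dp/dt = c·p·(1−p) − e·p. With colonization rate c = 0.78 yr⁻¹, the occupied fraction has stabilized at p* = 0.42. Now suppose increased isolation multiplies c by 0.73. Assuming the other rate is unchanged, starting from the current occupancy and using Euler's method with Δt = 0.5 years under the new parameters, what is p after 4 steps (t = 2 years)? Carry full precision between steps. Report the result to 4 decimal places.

Balance c(1−p*) = e gives e = 0.78×(1 − 0.42000) = 0.45240.
Starting from p₀ = 0.42000; update p ← p + (dp/dt)·Δt with the new parameters.
  1  |  dp/dt·Δt = -0.025651  |  p_1 = 0.394349
  2  |  dp/dt·Δt = -0.021205  |  p_2 = 0.373144
  3  |  dp/dt·Δt = -0.017812  |  p_3 = 0.355333
  4  |  dp/dt·Δt = -0.015160  |  p_4 = 0.340173

0.3402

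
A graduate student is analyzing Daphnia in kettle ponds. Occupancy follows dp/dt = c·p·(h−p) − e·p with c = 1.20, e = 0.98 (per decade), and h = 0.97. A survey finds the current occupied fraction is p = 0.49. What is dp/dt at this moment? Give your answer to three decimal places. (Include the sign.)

-0.198

Colonization term: c·p·(h−p) = 1.20×0.49×0.4800 = 0.28224.
Extinction term: e·p = 0.48020.
dp/dt = 0.28224 − 0.48020 = -0.19796.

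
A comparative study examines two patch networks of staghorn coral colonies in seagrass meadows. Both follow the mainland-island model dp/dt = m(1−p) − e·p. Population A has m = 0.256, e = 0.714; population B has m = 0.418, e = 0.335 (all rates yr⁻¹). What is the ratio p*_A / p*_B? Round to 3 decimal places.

0.475

A: p*_A = m/(m+e) = 0.256/0.9700 = 0.2639.
B: p*_B = 0.418/0.7530 = 0.5551.
p*_A / p*_B = 0.2639/0.5551 = 0.4754.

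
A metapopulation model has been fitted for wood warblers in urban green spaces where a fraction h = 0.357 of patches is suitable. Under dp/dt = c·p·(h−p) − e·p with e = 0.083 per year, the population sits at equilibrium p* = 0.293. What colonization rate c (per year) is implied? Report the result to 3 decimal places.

1.297

At equilibrium c(h−p*) = e, so c = e/(h−p*).
c = 0.083/(0.357 − 0.293) = 0.083/0.0640 = 1.2969.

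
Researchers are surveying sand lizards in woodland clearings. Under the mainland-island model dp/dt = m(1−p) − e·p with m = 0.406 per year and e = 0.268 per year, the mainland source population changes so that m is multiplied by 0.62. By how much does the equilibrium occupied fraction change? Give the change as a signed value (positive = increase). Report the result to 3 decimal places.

Before: p* = 0.406/(0.406+0.268) = 0.6024.
After: m = 0.25172, e = 0.268; p* = 0.25172/0.5197 = 0.4843.
Δp* = 0.4843 − 0.6024 = -0.1180.

-0.118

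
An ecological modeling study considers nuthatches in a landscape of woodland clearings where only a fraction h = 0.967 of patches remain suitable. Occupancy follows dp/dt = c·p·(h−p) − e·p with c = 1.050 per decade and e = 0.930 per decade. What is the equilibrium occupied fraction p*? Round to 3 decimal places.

0.081

Setting dp/dt = 0 and dividing by p* gives c·(h−p*) = e.
So p* = h − e/c = 0.967 − 0.930/1.050 = 0.967 − 0.8857 = 0.0813.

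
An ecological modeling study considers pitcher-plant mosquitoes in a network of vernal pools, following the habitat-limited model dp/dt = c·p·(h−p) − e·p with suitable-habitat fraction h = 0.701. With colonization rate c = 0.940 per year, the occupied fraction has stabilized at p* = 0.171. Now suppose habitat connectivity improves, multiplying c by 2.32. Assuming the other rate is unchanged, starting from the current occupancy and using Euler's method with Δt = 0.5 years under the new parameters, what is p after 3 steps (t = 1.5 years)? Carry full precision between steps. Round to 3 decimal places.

0.346

Balance c(h−p*) = e gives e = 0.940×(0.701 − 0.17100) = 0.49820.
Starting from p₀ = 0.17100; update p ← p + (dp/dt)·Δt with the new parameters.
  1  |  dp/dt·Δt = +0.056227  |  p_1 = 0.227227
  2  |  dp/dt·Δt = +0.060784  |  p_2 = 0.288011
  3  |  dp/dt·Δt = +0.057955  |  p_3 = 0.345965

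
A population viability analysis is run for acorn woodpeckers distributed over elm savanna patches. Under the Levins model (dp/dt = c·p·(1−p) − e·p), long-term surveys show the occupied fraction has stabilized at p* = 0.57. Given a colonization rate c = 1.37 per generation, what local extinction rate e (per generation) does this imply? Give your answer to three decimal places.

At equilibrium c(1−p*) = e.
e = 1.37 × (1 − 0.57) = 1.37 × 0.4300 = 0.5891.

0.589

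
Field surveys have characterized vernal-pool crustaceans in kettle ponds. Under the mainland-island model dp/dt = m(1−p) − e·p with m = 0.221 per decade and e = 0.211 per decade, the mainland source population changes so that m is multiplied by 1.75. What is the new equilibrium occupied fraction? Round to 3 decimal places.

Before: p* = 0.221/(0.221+0.211) = 0.5116.
After: m = 0.38675, e = 0.211; p* = 0.38675/0.5978 = 0.6470.

0.647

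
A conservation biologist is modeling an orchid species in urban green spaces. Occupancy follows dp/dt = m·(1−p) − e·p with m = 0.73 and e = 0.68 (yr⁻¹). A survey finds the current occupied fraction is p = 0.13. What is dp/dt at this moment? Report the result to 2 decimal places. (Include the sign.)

0.55

Colonization term: m·(1−p) = 0.73×0.8700 = 0.63510.
Extinction term: e·p = 0.08840.
dp/dt = 0.63510 − 0.08840 = 0.54670.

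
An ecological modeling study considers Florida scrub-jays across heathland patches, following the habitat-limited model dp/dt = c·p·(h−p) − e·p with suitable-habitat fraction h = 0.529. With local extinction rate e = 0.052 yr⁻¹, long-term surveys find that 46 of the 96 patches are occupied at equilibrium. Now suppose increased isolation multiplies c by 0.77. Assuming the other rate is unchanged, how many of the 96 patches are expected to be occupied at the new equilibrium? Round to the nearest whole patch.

Observed p* = 46/96 = 0.47917.
Balance c(h−p*) = e gives c = e/(0.529 − 0.47917) = 0.052/0.04983 = 1.04355.
New p* = 0.529 − e/c = 0.529 − 0.05200/0.80353 = 0.46429.
Expected occupied = 96 × 0.46429 = 44.57 ≈ 45.

45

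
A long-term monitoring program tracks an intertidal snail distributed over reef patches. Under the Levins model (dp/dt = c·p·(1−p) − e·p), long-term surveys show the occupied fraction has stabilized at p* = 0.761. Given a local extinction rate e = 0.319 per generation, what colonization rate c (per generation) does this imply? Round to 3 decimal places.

1.335

At equilibrium c(1−p*) = e, so c = e/(1−p*).
c = 0.319/(1 − 0.761) = 0.319/0.2390 = 1.3347.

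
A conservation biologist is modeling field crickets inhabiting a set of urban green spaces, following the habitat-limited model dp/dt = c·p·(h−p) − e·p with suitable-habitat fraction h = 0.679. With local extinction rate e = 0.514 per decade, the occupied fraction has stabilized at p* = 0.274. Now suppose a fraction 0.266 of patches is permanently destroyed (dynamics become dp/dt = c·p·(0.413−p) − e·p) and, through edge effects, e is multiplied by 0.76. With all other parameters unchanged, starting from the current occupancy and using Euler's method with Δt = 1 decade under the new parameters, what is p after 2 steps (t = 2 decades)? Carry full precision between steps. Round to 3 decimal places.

Balance c(h−p*) = e gives c = e/(0.679 − 0.27400) = 0.514/0.40500 = 1.26914.
Starting from p₀ = 0.27400; update p ← p + (dp/dt)·Δt with the new parameters.
step 1: Δp = -0.05870, p = 0.21530
step 2: Δp = -0.03008, p = 0.18522

0.185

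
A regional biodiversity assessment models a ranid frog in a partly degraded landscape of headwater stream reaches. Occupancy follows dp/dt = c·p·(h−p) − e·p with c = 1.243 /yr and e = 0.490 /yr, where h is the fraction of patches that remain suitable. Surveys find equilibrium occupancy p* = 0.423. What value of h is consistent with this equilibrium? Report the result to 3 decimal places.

At equilibrium c(h−p*) = e, so h = p* + e/c.
h = 0.423 + 0.490/1.243 = 0.423 + 0.3942 = 0.8172.

0.817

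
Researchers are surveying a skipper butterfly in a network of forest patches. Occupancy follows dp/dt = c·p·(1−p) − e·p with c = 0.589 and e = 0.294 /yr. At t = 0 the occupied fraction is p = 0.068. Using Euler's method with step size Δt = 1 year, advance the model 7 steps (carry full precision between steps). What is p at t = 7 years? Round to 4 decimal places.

Update rule: p ← p + [c·p·(1−p) − e·p]·Δt with Δt = 1.
  1  |  dp/dt·Δt = +0.017336  |  p_1 = 0.085336
  2  |  dp/dt·Δt = +0.020885  |  p_2 = 0.106221
  3  |  dp/dt·Δt = +0.024690  |  p_3 = 0.130911
  4  |  dp/dt·Δt = +0.028525  |  p_4 = 0.159436
  5  |  dp/dt·Δt = +0.032061  |  p_5 = 0.191497
  6  |  dp/dt·Δt = +0.034892  |  p_6 = 0.226389
  7  |  dp/dt·Δt = +0.036597  |  p_7 = 0.262987

0.2630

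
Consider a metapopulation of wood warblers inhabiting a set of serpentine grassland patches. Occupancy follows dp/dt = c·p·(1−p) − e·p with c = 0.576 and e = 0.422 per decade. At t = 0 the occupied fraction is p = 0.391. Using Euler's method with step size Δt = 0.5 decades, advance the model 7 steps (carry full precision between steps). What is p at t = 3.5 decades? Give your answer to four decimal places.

0.3251

Update rule: p ← p + [c·p·(1−p) − e·p]·Δt with Δt = 0.5.
step 1: Δp = -0.01392, p = 0.37708
step 2: Δp = -0.01191, p = 0.36516
step 3: Δp = -0.01029, p = 0.35488
step 4: Δp = -0.00894, p = 0.34593
step 5: Δp = -0.00783, p = 0.33810
step 6: Δp = -0.00689, p = 0.33122
step 7: Δp = -0.00609, p = 0.32512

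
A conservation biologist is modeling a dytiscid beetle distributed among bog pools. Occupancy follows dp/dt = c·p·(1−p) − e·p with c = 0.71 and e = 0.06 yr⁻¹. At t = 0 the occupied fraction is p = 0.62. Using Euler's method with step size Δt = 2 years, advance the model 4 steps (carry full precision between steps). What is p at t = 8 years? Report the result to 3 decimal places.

Update rule: p ← p + [c·p·(1−p) − e·p]·Δt with Δt = 2.
p: 0.62000 → 0.88015  (Δp = +0.26015)
p: 0.88015 → 0.92432  (Δp = +0.04417)
p: 0.92432 → 0.91273  (Δp = -0.01159)
p: 0.91273 → 0.91631  (Δp = +0.00358)

0.916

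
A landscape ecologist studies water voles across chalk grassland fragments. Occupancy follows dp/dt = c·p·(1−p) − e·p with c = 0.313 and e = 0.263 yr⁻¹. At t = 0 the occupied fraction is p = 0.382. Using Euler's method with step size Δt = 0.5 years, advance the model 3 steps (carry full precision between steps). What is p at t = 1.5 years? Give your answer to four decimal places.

0.3457

Update rule: p ← p + [c·p·(1−p) − e·p]·Δt with Δt = 0.5.
t = 0.5: p = 0.38200 + (-0.01329) = 0.36871
t = 1: p = 0.36871 + (-0.01206) = 0.35665
t = 1.5: p = 0.35665 + (-0.01099) = 0.34566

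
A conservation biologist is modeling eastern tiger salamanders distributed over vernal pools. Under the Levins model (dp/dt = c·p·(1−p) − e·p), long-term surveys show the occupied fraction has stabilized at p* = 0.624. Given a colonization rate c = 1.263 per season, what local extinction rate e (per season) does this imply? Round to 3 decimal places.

At equilibrium c(1−p*) = e.
e = 1.263 × (1 − 0.624) = 1.263 × 0.3760 = 0.4749.

0.475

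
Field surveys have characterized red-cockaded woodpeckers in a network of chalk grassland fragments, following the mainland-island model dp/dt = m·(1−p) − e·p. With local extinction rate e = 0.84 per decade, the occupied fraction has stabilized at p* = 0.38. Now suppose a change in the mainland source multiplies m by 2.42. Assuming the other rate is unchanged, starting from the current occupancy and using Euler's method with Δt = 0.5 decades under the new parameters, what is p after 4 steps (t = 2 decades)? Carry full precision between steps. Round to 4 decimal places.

0.5973

Balance m(1−p*) = e·p* gives m = e·p*/(1−p*) = 0.84×0.38000/0.62000 = 0.51484.
Starting from p₀ = 0.38000; update p ← p + (dp/dt)·Δt with the new parameters.
  1  |  dp/dt·Δt = +0.226632  |  p_1 = 0.606632
  2  |  dp/dt·Δt = -0.009735  |  p_2 = 0.596897
  3  |  dp/dt·Δt = +0.000418  |  p_3 = 0.597315
  4  |  dp/dt·Δt = -0.000018  |  p_4 = 0.597297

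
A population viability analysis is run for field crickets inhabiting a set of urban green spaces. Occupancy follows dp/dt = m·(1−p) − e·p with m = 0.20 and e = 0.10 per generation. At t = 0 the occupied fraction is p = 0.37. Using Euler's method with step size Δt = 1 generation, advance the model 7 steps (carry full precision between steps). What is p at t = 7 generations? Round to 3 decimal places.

Update rule: p ← p + [m·(1−p) − e·p]·Δt with Δt = 1.
step 1: Δp = +0.08900, p = 0.45900
step 2: Δp = +0.06230, p = 0.52130
step 3: Δp = +0.04361, p = 0.56491
step 4: Δp = +0.03053, p = 0.59544
step 5: Δp = +0.02137, p = 0.61681
step 6: Δp = +0.01496, p = 0.63176
step 7: Δp = +0.01047, p = 0.64223

0.642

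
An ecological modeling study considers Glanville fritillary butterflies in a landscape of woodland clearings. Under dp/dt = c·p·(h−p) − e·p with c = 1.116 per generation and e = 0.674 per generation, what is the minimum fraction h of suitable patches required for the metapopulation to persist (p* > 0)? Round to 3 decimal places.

p* = h − e/c is positive only when h > e/c.
h_min = e/c = 0.674/1.116 = 0.6039.

0.604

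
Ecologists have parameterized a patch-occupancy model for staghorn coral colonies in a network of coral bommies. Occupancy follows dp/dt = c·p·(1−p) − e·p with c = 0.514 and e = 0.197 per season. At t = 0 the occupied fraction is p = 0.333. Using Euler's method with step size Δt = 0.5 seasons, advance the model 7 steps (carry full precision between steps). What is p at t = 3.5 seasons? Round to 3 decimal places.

Update rule: p ← p + [c·p·(1−p) − e·p]·Δt with Δt = 0.5.
  1  |  dp/dt·Δt = +0.024282  |  p_1 = 0.357282
  2  |  dp/dt·Δt = +0.023823  |  p_2 = 0.381105
  3  |  dp/dt·Δt = +0.023078  |  p_3 = 0.404183
  4  |  dp/dt·Δt = +0.022078  |  p_4 = 0.426262
  5  |  dp/dt·Δt = +0.020866  |  p_5 = 0.447128
  6  |  dp/dt·Δt = +0.019489  |  p_6 = 0.466617
  7  |  dp/dt·Δt = +0.018002  |  p_7 = 0.484619

0.485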